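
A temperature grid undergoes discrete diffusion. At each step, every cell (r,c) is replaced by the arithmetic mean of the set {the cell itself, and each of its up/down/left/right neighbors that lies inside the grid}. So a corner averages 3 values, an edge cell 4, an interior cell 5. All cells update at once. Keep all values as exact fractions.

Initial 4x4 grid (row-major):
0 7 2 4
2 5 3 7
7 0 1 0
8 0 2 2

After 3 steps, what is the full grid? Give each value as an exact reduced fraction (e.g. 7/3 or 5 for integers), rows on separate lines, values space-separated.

After step 1:
  3 7/2 4 13/3
  7/2 17/5 18/5 7/2
  17/4 13/5 6/5 5/2
  5 5/2 5/4 4/3
After step 2:
  10/3 139/40 463/120 71/18
  283/80 83/25 157/50 209/60
  307/80 279/100 223/100 32/15
  47/12 227/80 377/240 61/36
After step 3:
  2483/720 1049/300 811/225 4063/1080
  8417/2400 1301/400 9619/3000 11431/3600
  8449/2400 3003/1000 14237/6000 8587/3600
  1271/360 2223/800 14999/7200 3887/2160

Answer: 2483/720 1049/300 811/225 4063/1080
8417/2400 1301/400 9619/3000 11431/3600
8449/2400 3003/1000 14237/6000 8587/3600
1271/360 2223/800 14999/7200 3887/2160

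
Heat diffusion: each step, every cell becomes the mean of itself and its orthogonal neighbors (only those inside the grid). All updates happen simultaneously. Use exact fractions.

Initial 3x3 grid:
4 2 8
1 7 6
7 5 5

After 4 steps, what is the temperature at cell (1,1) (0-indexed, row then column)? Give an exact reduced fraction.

Answer: 904253/180000

Derivation:
Step 1: cell (1,1) = 21/5
Step 2: cell (1,1) = 267/50
Step 3: cell (1,1) = 14299/3000
Step 4: cell (1,1) = 904253/180000
Full grid after step 4:
  146341/32400 4066363/864000 671389/129600
  3908113/864000 904253/180000 2253869/432000
  628489/129600 271843/54000 352457/64800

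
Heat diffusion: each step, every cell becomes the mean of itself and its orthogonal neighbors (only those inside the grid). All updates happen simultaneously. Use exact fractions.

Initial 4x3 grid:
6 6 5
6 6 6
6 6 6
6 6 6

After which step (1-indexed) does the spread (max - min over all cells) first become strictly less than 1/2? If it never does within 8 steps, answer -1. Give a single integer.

Answer: 1

Derivation:
Step 1: max=6, min=17/3, spread=1/3
  -> spread < 1/2 first at step 1
Step 2: max=6, min=103/18, spread=5/18
Step 3: max=6, min=1255/216, spread=41/216
Step 4: max=6, min=151303/25920, spread=4217/25920
Step 5: max=43121/7200, min=9122051/1555200, spread=38417/311040
Step 6: max=861403/144000, min=548671789/93312000, spread=1903471/18662400
Step 7: max=25804241/4320000, min=32991330911/5598720000, spread=18038617/223948800
Step 8: max=2319873241/388800000, min=1982271017149/335923200000, spread=883978523/13436928000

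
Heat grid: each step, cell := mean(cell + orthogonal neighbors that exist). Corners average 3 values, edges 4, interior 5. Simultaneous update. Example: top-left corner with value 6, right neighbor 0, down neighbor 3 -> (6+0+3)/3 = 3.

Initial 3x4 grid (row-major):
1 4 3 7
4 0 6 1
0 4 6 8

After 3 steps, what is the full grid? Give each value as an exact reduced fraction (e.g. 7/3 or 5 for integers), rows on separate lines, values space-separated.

After step 1:
  3 2 5 11/3
  5/4 18/5 16/5 11/2
  8/3 5/2 6 5
After step 2:
  25/12 17/5 52/15 85/18
  631/240 251/100 233/50 521/120
  77/36 443/120 167/40 11/2
After step 3:
  649/240 573/200 914/225 4511/1080
  33701/14400 20269/6000 2873/750 34603/7200
  6091/2160 704/225 338/75 841/180

Answer: 649/240 573/200 914/225 4511/1080
33701/14400 20269/6000 2873/750 34603/7200
6091/2160 704/225 338/75 841/180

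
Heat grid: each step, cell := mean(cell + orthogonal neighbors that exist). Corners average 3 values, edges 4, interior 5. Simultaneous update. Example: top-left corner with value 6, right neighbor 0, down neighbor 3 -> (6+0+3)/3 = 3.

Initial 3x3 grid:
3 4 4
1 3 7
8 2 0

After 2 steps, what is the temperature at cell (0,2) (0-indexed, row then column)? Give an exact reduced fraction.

Step 1: cell (0,2) = 5
Step 2: cell (0,2) = 4
Full grid after step 2:
  119/36 437/120 4
  809/240 87/25 149/40
  32/9 799/240 13/4

Answer: 4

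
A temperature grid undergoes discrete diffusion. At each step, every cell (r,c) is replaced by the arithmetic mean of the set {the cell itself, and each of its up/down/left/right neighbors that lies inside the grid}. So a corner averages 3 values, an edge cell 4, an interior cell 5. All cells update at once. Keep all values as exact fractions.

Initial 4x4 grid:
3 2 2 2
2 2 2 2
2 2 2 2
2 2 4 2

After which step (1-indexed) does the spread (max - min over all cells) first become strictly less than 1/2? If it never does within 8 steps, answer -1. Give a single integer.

Answer: 3

Derivation:
Step 1: max=8/3, min=2, spread=2/3
Step 2: max=151/60, min=2, spread=31/60
Step 3: max=1291/540, min=97/48, spread=799/2160
  -> spread < 1/2 first at step 3
Step 4: max=124843/54000, min=14831/7200, spread=27221/108000
Step 5: max=1110643/486000, min=449357/216000, spread=398359/1944000
Step 6: max=32866357/14580000, min=13628027/6480000, spread=1762637/11664000
Step 7: max=489346493/218700000, min=16458341/7776000, spread=211645219/1749600000
Step 8: max=29165659891/13122000000, min=12415325531/5832000000, spread=984941957/10497600000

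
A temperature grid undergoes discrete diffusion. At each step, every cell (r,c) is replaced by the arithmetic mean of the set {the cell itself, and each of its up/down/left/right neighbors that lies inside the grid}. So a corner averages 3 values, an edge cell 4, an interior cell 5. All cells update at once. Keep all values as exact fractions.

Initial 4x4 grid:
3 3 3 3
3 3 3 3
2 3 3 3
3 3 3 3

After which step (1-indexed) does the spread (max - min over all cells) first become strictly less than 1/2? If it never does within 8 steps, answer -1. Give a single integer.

Step 1: max=3, min=8/3, spread=1/3
  -> spread < 1/2 first at step 1
Step 2: max=3, min=329/120, spread=31/120
Step 3: max=3, min=3029/1080, spread=211/1080
Step 4: max=3, min=307157/108000, spread=16843/108000
Step 5: max=26921/9000, min=2777357/972000, spread=130111/972000
Step 6: max=1612841/540000, min=83837633/29160000, spread=3255781/29160000
Step 7: max=1608893/540000, min=2524046309/874800000, spread=82360351/874800000
Step 8: max=289093559/97200000, min=75980683109/26244000000, spread=2074577821/26244000000

Answer: 1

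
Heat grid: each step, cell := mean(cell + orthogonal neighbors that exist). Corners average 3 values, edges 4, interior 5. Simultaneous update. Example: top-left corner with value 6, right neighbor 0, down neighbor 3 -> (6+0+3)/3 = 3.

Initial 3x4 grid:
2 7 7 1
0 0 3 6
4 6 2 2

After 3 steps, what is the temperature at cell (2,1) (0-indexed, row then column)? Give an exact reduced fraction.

Answer: 21893/7200

Derivation:
Step 1: cell (2,1) = 3
Step 2: cell (2,1) = 767/240
Step 3: cell (2,1) = 21893/7200
Full grid after step 3:
  139/45 86/25 13889/3600 4283/1080
  20273/7200 19439/6000 7083/2000 1441/400
  6167/2160 21893/7200 23753/7200 7301/2160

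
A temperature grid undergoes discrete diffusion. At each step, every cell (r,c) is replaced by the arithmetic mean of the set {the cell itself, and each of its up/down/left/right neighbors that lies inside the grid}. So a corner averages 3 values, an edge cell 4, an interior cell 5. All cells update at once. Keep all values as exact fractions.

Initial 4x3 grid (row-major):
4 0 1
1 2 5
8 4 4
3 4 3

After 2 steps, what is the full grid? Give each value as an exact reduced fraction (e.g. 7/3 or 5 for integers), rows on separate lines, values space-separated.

After step 1:
  5/3 7/4 2
  15/4 12/5 3
  4 22/5 4
  5 7/2 11/3
After step 2:
  43/18 469/240 9/4
  709/240 153/50 57/20
  343/80 183/50 113/30
  25/6 497/120 67/18

Answer: 43/18 469/240 9/4
709/240 153/50 57/20
343/80 183/50 113/30
25/6 497/120 67/18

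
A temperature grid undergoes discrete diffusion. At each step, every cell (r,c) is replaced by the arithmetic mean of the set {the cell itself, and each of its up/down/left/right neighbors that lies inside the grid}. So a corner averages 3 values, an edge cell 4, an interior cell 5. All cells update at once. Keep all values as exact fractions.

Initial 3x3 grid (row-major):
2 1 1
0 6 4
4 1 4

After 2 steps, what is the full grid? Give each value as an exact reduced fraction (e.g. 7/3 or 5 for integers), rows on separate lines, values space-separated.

After step 1:
  1 5/2 2
  3 12/5 15/4
  5/3 15/4 3
After step 2:
  13/6 79/40 11/4
  121/60 77/25 223/80
  101/36 649/240 7/2

Answer: 13/6 79/40 11/4
121/60 77/25 223/80
101/36 649/240 7/2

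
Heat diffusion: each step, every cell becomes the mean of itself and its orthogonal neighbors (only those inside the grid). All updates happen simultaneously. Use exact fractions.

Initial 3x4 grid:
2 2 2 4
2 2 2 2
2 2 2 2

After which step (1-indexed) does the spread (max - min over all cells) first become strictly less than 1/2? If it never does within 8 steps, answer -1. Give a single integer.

Step 1: max=8/3, min=2, spread=2/3
Step 2: max=23/9, min=2, spread=5/9
Step 3: max=257/108, min=2, spread=41/108
  -> spread < 1/2 first at step 3
Step 4: max=30137/12960, min=2, spread=4217/12960
Step 5: max=1764349/777600, min=7279/3600, spread=38417/155520
Step 6: max=104512211/46656000, min=146597/72000, spread=1903471/9331200
Step 7: max=6199709089/2799360000, min=4435759/2160000, spread=18038617/111974400
Step 8: max=369191382851/167961600000, min=401726759/194400000, spread=883978523/6718464000

Answer: 3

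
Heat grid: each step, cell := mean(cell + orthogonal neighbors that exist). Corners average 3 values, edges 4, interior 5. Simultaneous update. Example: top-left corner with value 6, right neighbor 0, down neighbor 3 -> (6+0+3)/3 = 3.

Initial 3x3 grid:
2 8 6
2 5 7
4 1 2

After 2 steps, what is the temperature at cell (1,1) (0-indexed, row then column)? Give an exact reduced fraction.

Step 1: cell (1,1) = 23/5
Step 2: cell (1,1) = 211/50
Full grid after step 2:
  25/6 417/80 23/4
  851/240 211/50 299/60
  103/36 199/60 34/9

Answer: 211/50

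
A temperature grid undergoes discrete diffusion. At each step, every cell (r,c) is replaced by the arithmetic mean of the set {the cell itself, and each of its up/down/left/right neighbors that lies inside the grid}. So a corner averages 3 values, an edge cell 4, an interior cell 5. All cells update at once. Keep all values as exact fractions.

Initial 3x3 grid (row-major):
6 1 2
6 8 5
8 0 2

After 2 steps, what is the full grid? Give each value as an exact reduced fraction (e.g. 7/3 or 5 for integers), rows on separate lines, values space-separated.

Answer: 187/36 61/16 67/18
5 24/5 53/16
97/18 31/8 133/36

Derivation:
After step 1:
  13/3 17/4 8/3
  7 4 17/4
  14/3 9/2 7/3
After step 2:
  187/36 61/16 67/18
  5 24/5 53/16
  97/18 31/8 133/36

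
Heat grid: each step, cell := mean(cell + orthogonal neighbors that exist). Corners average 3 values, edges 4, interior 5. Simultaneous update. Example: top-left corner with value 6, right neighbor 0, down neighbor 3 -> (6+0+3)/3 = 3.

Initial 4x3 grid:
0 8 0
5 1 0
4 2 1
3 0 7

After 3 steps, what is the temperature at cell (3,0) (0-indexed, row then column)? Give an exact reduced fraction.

Step 1: cell (3,0) = 7/3
Step 2: cell (3,0) = 53/18
Step 3: cell (3,0) = 1409/540
Full grid after step 3:
  6857/2160 11947/4800 5137/2160
  4907/1800 5393/2000 883/450
  5207/1800 1147/500 2141/900
  1409/540 203/75 1249/540

Answer: 1409/540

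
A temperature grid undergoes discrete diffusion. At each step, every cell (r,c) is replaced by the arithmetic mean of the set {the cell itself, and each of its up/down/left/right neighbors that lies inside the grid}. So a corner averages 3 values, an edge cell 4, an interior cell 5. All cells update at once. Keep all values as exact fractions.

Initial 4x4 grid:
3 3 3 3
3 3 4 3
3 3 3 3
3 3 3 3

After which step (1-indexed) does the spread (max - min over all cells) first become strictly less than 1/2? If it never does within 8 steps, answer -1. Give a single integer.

Step 1: max=13/4, min=3, spread=1/4
  -> spread < 1/2 first at step 1
Step 2: max=161/50, min=3, spread=11/50
Step 3: max=7567/2400, min=3, spread=367/2400
Step 4: max=33971/10800, min=1813/600, spread=1337/10800
Step 5: max=1013669/324000, min=54469/18000, spread=33227/324000
Step 6: max=30374327/9720000, min=328049/108000, spread=849917/9720000
Step 7: max=908514347/291600000, min=4928533/1620000, spread=21378407/291600000
Step 8: max=27210462371/8748000000, min=1481688343/486000000, spread=540072197/8748000000

Answer: 1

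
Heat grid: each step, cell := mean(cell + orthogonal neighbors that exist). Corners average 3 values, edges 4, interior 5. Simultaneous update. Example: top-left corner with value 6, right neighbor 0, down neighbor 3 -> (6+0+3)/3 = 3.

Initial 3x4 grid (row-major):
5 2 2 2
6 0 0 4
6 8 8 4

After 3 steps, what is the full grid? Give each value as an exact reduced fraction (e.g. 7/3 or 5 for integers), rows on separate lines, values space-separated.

Answer: 497/135 4441/1440 745/288 5653/2160
4151/960 153/40 1351/400 513/160
10927/2160 847/180 613/144 2207/540

Derivation:
After step 1:
  13/3 9/4 3/2 8/3
  17/4 16/5 14/5 5/2
  20/3 11/2 5 16/3
After step 2:
  65/18 677/240 553/240 20/9
  369/80 18/5 3 133/40
  197/36 611/120 559/120 77/18
After step 3:
  497/135 4441/1440 745/288 5653/2160
  4151/960 153/40 1351/400 513/160
  10927/2160 847/180 613/144 2207/540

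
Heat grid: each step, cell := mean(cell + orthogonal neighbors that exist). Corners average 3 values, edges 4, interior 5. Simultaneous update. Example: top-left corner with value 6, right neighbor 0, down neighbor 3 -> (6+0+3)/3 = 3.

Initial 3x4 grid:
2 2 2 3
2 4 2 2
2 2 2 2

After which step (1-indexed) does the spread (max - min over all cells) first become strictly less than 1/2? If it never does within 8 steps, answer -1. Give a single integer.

Answer: 2

Derivation:
Step 1: max=5/2, min=2, spread=1/2
Step 2: max=123/50, min=25/12, spread=113/300
  -> spread < 1/2 first at step 2
Step 3: max=5671/2400, min=1573/720, spread=1283/7200
Step 4: max=12569/5400, min=31679/14400, spread=1103/8640
Step 5: max=5009929/2160000, min=5792663/2592000, spread=1096259/12960000
Step 6: max=179911721/77760000, min=348722717/155520000, spread=444029/6220800
Step 7: max=10756148839/4665600000, min=779365789/345600000, spread=3755371/74649600
Step 8: max=644682843101/279936000000, min=1265318384077/559872000000, spread=64126139/1492992000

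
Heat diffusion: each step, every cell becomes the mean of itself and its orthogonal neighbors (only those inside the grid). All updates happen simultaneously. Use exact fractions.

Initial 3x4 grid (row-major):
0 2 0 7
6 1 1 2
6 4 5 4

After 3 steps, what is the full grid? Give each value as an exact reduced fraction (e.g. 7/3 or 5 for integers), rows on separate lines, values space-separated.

After step 1:
  8/3 3/4 5/2 3
  13/4 14/5 9/5 7/2
  16/3 4 7/2 11/3
After step 2:
  20/9 523/240 161/80 3
  281/80 63/25 141/50 359/120
  151/36 469/120 389/120 32/9
After step 3:
  2849/1080 16081/7200 6007/2400 1921/720
  14939/4800 747/250 16303/6000 22261/7200
  8363/2160 6239/1800 12173/3600 881/270

Answer: 2849/1080 16081/7200 6007/2400 1921/720
14939/4800 747/250 16303/6000 22261/7200
8363/2160 6239/1800 12173/3600 881/270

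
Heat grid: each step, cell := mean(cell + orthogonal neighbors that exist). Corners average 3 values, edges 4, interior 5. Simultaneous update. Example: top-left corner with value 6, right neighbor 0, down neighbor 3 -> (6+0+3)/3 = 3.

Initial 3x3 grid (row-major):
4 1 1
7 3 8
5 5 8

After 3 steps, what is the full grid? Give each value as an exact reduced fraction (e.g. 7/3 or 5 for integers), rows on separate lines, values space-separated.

Answer: 181/45 54721/14400 8753/2160
65171/14400 9409/2000 16849/3600
2827/540 75821/14400 439/80

Derivation:
After step 1:
  4 9/4 10/3
  19/4 24/5 5
  17/3 21/4 7
After step 2:
  11/3 863/240 127/36
  1153/240 441/100 151/30
  47/9 1363/240 23/4
After step 3:
  181/45 54721/14400 8753/2160
  65171/14400 9409/2000 16849/3600
  2827/540 75821/14400 439/80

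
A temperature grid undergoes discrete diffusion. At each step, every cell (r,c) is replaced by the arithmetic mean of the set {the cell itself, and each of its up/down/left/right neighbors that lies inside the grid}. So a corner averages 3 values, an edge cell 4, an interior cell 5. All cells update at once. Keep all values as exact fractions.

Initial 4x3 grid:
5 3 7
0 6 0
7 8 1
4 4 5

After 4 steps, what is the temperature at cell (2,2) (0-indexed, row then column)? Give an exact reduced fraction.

Step 1: cell (2,2) = 7/2
Step 2: cell (2,2) = 233/60
Step 3: cell (2,2) = 3547/900
Step 4: cell (2,2) = 111499/27000
Full grid after step 4:
  528197/129600 1121581/288000 504847/129600
  898987/216000 165343/40000 26191/6750
  108763/24000 1540387/360000 111499/27000
  200399/43200 3896063/864000 547747/129600

Answer: 111499/27000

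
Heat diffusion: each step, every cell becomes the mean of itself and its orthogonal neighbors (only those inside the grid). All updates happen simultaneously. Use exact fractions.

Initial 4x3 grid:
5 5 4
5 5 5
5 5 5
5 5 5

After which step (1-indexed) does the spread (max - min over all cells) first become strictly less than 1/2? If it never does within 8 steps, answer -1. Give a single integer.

Answer: 1

Derivation:
Step 1: max=5, min=14/3, spread=1/3
  -> spread < 1/2 first at step 1
Step 2: max=5, min=85/18, spread=5/18
Step 3: max=5, min=1039/216, spread=41/216
Step 4: max=5, min=125383/25920, spread=4217/25920
Step 5: max=35921/7200, min=7566851/1555200, spread=38417/311040
Step 6: max=717403/144000, min=455359789/93312000, spread=1903471/18662400
Step 7: max=21484241/4320000, min=27392610911/5598720000, spread=18038617/223948800
Step 8: max=1931073241/388800000, min=1646347817149/335923200000, spread=883978523/13436928000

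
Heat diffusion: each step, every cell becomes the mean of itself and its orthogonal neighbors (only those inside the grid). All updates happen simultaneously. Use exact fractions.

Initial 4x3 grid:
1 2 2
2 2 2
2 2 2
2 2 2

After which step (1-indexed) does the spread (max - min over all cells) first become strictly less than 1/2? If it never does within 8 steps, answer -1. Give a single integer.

Step 1: max=2, min=5/3, spread=1/3
  -> spread < 1/2 first at step 1
Step 2: max=2, min=31/18, spread=5/18
Step 3: max=2, min=391/216, spread=41/216
Step 4: max=2, min=47623/25920, spread=4217/25920
Step 5: max=14321/7200, min=2901251/1555200, spread=38417/311040
Step 6: max=285403/144000, min=175423789/93312000, spread=1903471/18662400
Step 7: max=8524241/4320000, min=10596450911/5598720000, spread=18038617/223948800
Step 8: max=764673241/388800000, min=638578217149/335923200000, spread=883978523/13436928000

Answer: 1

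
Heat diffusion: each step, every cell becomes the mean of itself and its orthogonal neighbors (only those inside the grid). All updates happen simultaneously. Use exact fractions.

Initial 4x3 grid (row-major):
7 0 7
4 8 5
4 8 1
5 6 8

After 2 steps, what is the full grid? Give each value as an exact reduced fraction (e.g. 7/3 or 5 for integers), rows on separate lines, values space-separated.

After step 1:
  11/3 11/2 4
  23/4 5 21/4
  21/4 27/5 11/2
  5 27/4 5
After step 2:
  179/36 109/24 59/12
  59/12 269/50 79/16
  107/20 279/50 423/80
  17/3 443/80 23/4

Answer: 179/36 109/24 59/12
59/12 269/50 79/16
107/20 279/50 423/80
17/3 443/80 23/4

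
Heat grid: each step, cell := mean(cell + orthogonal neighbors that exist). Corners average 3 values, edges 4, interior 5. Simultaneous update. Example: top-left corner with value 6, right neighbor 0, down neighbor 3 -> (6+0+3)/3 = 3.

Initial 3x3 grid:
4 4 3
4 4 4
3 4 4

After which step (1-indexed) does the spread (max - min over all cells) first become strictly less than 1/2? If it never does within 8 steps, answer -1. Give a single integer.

Answer: 1

Derivation:
Step 1: max=4, min=11/3, spread=1/3
  -> spread < 1/2 first at step 1
Step 2: max=185/48, min=67/18, spread=19/144
Step 3: max=277/72, min=10951/2880, spread=43/960
Step 4: max=661097/172800, min=49313/12960, spread=10771/518400
Step 5: max=990917/259200, min=39550759/10368000, spread=85921/10368000
Step 6: max=2376236873/622080000, min=178043297/46656000, spread=6978739/1866240000
Step 7: max=14848744993/3888000000, min=142484399431/37324800000, spread=317762509/186624000000
Step 8: max=8551571894057/2239488000000, min=890606937071/233280000000, spread=8726490877/11197440000000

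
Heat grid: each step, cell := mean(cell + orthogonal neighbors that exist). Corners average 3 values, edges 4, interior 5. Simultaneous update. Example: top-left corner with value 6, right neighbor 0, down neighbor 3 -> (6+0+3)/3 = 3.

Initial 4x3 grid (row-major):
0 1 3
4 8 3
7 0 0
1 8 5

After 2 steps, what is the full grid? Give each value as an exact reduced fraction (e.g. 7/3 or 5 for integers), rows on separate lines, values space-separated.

After step 1:
  5/3 3 7/3
  19/4 16/5 7/2
  3 23/5 2
  16/3 7/2 13/3
After step 2:
  113/36 51/20 53/18
  757/240 381/100 331/120
  1061/240 163/50 433/120
  71/18 533/120 59/18

Answer: 113/36 51/20 53/18
757/240 381/100 331/120
1061/240 163/50 433/120
71/18 533/120 59/18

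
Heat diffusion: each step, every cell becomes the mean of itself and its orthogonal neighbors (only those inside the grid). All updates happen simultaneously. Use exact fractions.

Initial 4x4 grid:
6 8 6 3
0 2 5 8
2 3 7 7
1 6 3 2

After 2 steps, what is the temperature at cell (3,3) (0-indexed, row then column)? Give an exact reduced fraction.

Step 1: cell (3,3) = 4
Step 2: cell (3,3) = 29/6
Full grid after step 2:
  38/9 289/60 167/30 203/36
  46/15 106/25 509/100 1381/240
  11/4 347/100 251/50 83/16
  31/12 59/16 67/16 29/6

Answer: 29/6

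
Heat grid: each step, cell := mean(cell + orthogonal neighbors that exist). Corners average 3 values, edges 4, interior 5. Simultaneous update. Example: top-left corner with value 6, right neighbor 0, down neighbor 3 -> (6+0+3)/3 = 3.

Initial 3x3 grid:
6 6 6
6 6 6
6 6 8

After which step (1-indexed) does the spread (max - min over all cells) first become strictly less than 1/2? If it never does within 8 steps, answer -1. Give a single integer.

Step 1: max=20/3, min=6, spread=2/3
Step 2: max=59/9, min=6, spread=5/9
Step 3: max=689/108, min=6, spread=41/108
  -> spread < 1/2 first at step 3
Step 4: max=41011/6480, min=1091/180, spread=347/1296
Step 5: max=2439737/388800, min=10957/1800, spread=2921/15552
Step 6: max=145796539/23328000, min=1321483/216000, spread=24611/186624
Step 7: max=8716802033/1399680000, min=29816741/4860000, spread=207329/2239488
Step 8: max=521914752451/83980800000, min=1594001599/259200000, spread=1746635/26873856

Answer: 3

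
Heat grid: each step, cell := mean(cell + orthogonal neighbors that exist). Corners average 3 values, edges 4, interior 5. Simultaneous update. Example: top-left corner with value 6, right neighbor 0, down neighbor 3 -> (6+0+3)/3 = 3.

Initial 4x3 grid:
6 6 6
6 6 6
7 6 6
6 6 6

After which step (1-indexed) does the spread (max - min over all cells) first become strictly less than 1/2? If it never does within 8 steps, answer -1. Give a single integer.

Step 1: max=19/3, min=6, spread=1/3
  -> spread < 1/2 first at step 1
Step 2: max=751/120, min=6, spread=31/120
Step 3: max=6691/1080, min=6, spread=211/1080
Step 4: max=664897/108000, min=10847/1800, spread=14077/108000
Step 5: max=5972407/972000, min=651683/108000, spread=5363/48600
Step 6: max=178700809/29160000, min=362869/60000, spread=93859/1166400
Step 7: max=10707874481/1749600000, min=588536467/97200000, spread=4568723/69984000
Step 8: max=641636435629/104976000000, min=17677618889/2916000000, spread=8387449/167961600

Answer: 1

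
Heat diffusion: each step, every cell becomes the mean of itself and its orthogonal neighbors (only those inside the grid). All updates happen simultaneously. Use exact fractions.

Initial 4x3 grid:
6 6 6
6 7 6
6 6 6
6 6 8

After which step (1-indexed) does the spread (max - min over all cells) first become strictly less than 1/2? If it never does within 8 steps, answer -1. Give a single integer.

Answer: 2

Derivation:
Step 1: max=20/3, min=6, spread=2/3
Step 2: max=59/9, min=489/80, spread=319/720
  -> spread < 1/2 first at step 2
Step 3: max=13897/2160, min=2207/360, spread=131/432
Step 4: max=103351/16200, min=265751/43200, spread=5911/25920
Step 5: max=24658181/3888000, min=15966979/2592000, spread=56617/311040
Step 6: max=1473492829/233280000, min=960263861/155520000, spread=2647763/18662400
Step 7: max=88163691311/13996800000, min=57718657999/9331200000, spread=25371269/223948800
Step 8: max=5278705973749/839808000000, min=3468837142541/559872000000, spread=1207204159/13436928000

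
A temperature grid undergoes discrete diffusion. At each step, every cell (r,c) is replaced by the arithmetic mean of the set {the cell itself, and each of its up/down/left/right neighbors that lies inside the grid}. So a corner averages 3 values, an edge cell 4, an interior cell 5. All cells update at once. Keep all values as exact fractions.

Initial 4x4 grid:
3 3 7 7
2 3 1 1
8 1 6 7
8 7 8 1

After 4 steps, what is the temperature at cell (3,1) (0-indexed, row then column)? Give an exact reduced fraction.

Step 1: cell (3,1) = 6
Step 2: cell (3,1) = 145/24
Step 3: cell (3,1) = 1238/225
Step 4: cell (3,1) = 144113/27000
Full grid after step 4:
  239911/64800 199501/54000 14411/3600 9941/2400
  860809/216000 730777/180000 81649/20000 61207/14400
  1052209/216000 840877/180000 828941/180000 194701/43200
  349411/64800 144113/27000 27089/5400 313907/64800

Answer: 144113/27000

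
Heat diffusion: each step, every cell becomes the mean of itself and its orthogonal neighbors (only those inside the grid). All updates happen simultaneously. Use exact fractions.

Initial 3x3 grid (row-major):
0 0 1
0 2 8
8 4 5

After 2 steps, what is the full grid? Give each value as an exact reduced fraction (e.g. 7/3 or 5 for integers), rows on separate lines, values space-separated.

Answer: 13/12 131/80 31/12
93/40 74/25 58/15
15/4 1033/240 173/36

Derivation:
After step 1:
  0 3/4 3
  5/2 14/5 4
  4 19/4 17/3
After step 2:
  13/12 131/80 31/12
  93/40 74/25 58/15
  15/4 1033/240 173/36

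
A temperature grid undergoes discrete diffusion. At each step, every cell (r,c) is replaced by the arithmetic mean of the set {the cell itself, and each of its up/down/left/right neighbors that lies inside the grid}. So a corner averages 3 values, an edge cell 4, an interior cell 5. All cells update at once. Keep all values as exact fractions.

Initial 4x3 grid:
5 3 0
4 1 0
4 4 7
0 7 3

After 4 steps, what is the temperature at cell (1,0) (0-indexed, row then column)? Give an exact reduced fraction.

Step 1: cell (1,0) = 7/2
Step 2: cell (1,0) = 129/40
Step 3: cell (1,0) = 787/240
Step 4: cell (1,0) = 22519/7200
Full grid after step 4:
  8479/2880 50519/19200 7139/2880
  22519/7200 72467/24000 5011/1800
  76609/21600 124033/36000 37817/10800
  47873/12960 334751/86400 49523/12960

Answer: 22519/7200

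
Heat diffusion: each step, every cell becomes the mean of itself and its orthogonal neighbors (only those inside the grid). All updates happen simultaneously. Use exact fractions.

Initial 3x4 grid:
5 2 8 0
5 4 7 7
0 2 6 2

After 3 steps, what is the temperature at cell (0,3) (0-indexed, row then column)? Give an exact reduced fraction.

Answer: 877/180

Derivation:
Step 1: cell (0,3) = 5
Step 2: cell (0,3) = 53/12
Step 3: cell (0,3) = 877/180
Full grid after step 3:
  283/72 5329/1200 344/75 877/180
  26669/7200 24017/6000 9509/2000 2777/600
  1411/432 27599/7200 3411/800 3403/720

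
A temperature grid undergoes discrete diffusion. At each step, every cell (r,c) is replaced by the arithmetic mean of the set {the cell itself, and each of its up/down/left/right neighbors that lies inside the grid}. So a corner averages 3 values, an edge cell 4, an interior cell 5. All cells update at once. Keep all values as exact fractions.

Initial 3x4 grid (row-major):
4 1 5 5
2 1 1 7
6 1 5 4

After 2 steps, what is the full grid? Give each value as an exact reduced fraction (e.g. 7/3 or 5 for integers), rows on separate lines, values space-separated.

After step 1:
  7/3 11/4 3 17/3
  13/4 6/5 19/5 17/4
  3 13/4 11/4 16/3
After step 2:
  25/9 557/240 913/240 155/36
  587/240 57/20 3 381/80
  19/6 51/20 227/60 37/9

Answer: 25/9 557/240 913/240 155/36
587/240 57/20 3 381/80
19/6 51/20 227/60 37/9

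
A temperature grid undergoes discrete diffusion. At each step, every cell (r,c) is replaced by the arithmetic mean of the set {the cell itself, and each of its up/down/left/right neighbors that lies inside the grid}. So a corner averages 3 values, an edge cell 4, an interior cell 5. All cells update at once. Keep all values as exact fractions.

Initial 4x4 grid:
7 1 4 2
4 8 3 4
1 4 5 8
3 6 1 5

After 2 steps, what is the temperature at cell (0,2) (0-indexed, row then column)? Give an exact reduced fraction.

Step 1: cell (0,2) = 5/2
Step 2: cell (0,2) = 469/120
Full grid after step 2:
  14/3 31/8 469/120 121/36
  4 118/25 79/20 1073/240
  121/30 39/10 471/100 1117/240
  59/18 953/240 997/240 173/36

Answer: 469/120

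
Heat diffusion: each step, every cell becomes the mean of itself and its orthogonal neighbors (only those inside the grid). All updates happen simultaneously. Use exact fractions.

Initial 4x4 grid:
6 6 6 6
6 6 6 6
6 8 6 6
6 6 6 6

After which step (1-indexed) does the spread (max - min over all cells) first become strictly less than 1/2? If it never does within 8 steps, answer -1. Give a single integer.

Answer: 2

Derivation:
Step 1: max=13/2, min=6, spread=1/2
Step 2: max=161/25, min=6, spread=11/25
  -> spread < 1/2 first at step 2
Step 3: max=7567/1200, min=6, spread=367/1200
Step 4: max=33971/5400, min=1813/300, spread=1337/5400
Step 5: max=1013669/162000, min=54469/9000, spread=33227/162000
Step 6: max=30374327/4860000, min=328049/54000, spread=849917/4860000
Step 7: max=908514347/145800000, min=4928533/810000, spread=21378407/145800000
Step 8: max=27210462371/4374000000, min=1481688343/243000000, spread=540072197/4374000000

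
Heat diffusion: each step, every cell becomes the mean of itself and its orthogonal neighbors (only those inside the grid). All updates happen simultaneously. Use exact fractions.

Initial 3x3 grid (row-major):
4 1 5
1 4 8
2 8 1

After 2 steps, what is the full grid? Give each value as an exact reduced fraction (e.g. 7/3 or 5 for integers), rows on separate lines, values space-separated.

After step 1:
  2 7/2 14/3
  11/4 22/5 9/2
  11/3 15/4 17/3
After step 2:
  11/4 437/120 38/9
  769/240 189/50 577/120
  61/18 1049/240 167/36

Answer: 11/4 437/120 38/9
769/240 189/50 577/120
61/18 1049/240 167/36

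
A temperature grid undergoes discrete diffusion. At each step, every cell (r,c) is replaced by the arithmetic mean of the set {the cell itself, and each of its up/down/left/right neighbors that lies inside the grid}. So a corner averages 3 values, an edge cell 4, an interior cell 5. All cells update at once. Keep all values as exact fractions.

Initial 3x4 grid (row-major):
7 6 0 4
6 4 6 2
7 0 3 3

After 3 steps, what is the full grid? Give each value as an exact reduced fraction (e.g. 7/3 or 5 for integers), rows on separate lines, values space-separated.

After step 1:
  19/3 17/4 4 2
  6 22/5 3 15/4
  13/3 7/2 3 8/3
After step 2:
  199/36 1139/240 53/16 13/4
  79/15 423/100 363/100 137/48
  83/18 457/120 73/24 113/36
After step 3:
  11189/2160 32069/7200 8963/2400 113/36
  2209/450 26017/6000 10241/3000 46343/14400
  4927/1080 7061/1800 12257/3600 1301/432

Answer: 11189/2160 32069/7200 8963/2400 113/36
2209/450 26017/6000 10241/3000 46343/14400
4927/1080 7061/1800 12257/3600 1301/432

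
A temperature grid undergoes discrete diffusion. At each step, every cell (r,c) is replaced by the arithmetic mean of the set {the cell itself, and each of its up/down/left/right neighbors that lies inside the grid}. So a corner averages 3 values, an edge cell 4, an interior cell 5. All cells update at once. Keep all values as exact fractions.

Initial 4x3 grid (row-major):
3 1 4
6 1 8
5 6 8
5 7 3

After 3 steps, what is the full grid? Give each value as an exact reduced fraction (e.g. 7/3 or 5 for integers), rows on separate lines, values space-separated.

After step 1:
  10/3 9/4 13/3
  15/4 22/5 21/4
  11/2 27/5 25/4
  17/3 21/4 6
After step 2:
  28/9 859/240 71/18
  1019/240 421/100 607/120
  1219/240 134/25 229/40
  197/36 1339/240 35/6
After step 3:
  3937/1080 53441/14400 9059/2160
  29963/7200 1684/375 4261/900
  36283/7200 3893/750 6593/1200
  5807/1080 80081/14400 457/80

Answer: 3937/1080 53441/14400 9059/2160
29963/7200 1684/375 4261/900
36283/7200 3893/750 6593/1200
5807/1080 80081/14400 457/80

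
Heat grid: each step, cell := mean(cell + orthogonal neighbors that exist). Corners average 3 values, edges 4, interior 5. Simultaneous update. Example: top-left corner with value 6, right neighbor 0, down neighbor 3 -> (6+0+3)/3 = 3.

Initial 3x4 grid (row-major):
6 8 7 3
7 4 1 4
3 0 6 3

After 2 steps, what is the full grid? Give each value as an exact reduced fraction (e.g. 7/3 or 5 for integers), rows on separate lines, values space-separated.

After step 1:
  7 25/4 19/4 14/3
  5 4 22/5 11/4
  10/3 13/4 5/2 13/3
After step 2:
  73/12 11/2 301/60 73/18
  29/6 229/50 92/25 323/80
  139/36 157/48 869/240 115/36

Answer: 73/12 11/2 301/60 73/18
29/6 229/50 92/25 323/80
139/36 157/48 869/240 115/36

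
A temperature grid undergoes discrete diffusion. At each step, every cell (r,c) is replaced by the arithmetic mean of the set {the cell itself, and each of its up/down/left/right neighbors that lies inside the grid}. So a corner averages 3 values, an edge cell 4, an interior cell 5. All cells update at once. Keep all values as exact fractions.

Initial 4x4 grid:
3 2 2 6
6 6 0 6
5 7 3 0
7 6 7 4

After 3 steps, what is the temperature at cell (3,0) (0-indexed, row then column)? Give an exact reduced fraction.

Step 1: cell (3,0) = 6
Step 2: cell (3,0) = 19/3
Step 3: cell (3,0) = 1067/180
Full grid after step 3:
  547/135 5429/1440 4877/1440 469/135
  6719/1440 314/75 2801/750 979/288
  879/160 2499/500 6187/1500 26947/7200
  1067/180 881/160 33397/7200 2161/540

Answer: 1067/180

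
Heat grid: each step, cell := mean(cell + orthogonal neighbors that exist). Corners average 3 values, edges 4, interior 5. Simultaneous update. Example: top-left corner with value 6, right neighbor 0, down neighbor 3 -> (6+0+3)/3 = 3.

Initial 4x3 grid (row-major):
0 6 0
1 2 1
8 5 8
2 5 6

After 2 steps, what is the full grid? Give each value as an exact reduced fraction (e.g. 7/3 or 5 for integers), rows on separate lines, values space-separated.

Answer: 85/36 29/12 85/36
145/48 161/50 157/48
347/80 221/50 1181/240
9/2 643/120 95/18

Derivation:
After step 1:
  7/3 2 7/3
  11/4 3 11/4
  4 28/5 5
  5 9/2 19/3
After step 2:
  85/36 29/12 85/36
  145/48 161/50 157/48
  347/80 221/50 1181/240
  9/2 643/120 95/18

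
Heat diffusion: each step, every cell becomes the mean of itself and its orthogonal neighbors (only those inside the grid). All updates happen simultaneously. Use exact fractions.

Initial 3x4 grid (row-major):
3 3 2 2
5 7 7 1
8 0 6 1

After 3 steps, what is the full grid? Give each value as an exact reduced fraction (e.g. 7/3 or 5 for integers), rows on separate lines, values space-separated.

After step 1:
  11/3 15/4 7/2 5/3
  23/4 22/5 23/5 11/4
  13/3 21/4 7/2 8/3
After step 2:
  79/18 919/240 811/240 95/36
  363/80 19/4 15/4 701/240
  46/9 1049/240 961/240 107/36
After step 3:
  574/135 1177/288 979/288 1609/540
  1503/320 1699/400 4513/1200 8843/2880
  5047/1080 1313/288 1087/288 3563/1080

Answer: 574/135 1177/288 979/288 1609/540
1503/320 1699/400 4513/1200 8843/2880
5047/1080 1313/288 1087/288 3563/1080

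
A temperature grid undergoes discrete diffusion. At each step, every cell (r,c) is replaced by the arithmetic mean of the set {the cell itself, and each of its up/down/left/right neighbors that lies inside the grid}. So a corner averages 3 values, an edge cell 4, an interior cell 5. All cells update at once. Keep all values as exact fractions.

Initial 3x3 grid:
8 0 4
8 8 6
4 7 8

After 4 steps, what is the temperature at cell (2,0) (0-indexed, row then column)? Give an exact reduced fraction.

Step 1: cell (2,0) = 19/3
Step 2: cell (2,0) = 241/36
Step 3: cell (2,0) = 13883/2160
Step 4: cell (2,0) = 827641/129600
Full grid after step 4:
  93077/16200 595559/108000 356333/64800
  1300243/216000 718463/120000 2506111/432000
  827641/129600 5425097/864000 269497/43200

Answer: 827641/129600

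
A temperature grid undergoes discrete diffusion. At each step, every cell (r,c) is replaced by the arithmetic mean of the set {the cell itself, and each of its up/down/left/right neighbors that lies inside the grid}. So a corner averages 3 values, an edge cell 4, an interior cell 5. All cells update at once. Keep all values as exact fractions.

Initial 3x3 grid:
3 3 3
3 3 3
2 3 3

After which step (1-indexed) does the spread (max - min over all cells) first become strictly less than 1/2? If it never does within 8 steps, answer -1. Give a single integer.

Answer: 1

Derivation:
Step 1: max=3, min=8/3, spread=1/3
  -> spread < 1/2 first at step 1
Step 2: max=3, min=49/18, spread=5/18
Step 3: max=3, min=607/216, spread=41/216
Step 4: max=1069/360, min=36749/12960, spread=347/2592
Step 5: max=10643/3600, min=2225863/777600, spread=2921/31104
Step 6: max=1270517/432000, min=134139461/46656000, spread=24611/373248
Step 7: max=28503259/9720000, min=8079357967/2799360000, spread=207329/4478976
Step 8: max=1516398401/518400000, min=485854847549/167961600000, spread=1746635/53747712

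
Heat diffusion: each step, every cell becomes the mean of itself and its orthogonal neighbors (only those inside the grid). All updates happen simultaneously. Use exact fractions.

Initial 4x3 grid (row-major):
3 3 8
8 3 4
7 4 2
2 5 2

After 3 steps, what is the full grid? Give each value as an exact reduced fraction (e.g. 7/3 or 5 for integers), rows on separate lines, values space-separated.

After step 1:
  14/3 17/4 5
  21/4 22/5 17/4
  21/4 21/5 3
  14/3 13/4 3
After step 2:
  85/18 1099/240 9/2
  587/120 447/100 333/80
  581/120 201/50 289/80
  79/18 907/240 37/12
After step 3:
  10219/2160 65777/14400 1589/360
  17033/3600 6637/1500 3349/800
  2041/450 6217/1500 8927/2400
  9367/2160 54977/14400 419/120

Answer: 10219/2160 65777/14400 1589/360
17033/3600 6637/1500 3349/800
2041/450 6217/1500 8927/2400
9367/2160 54977/14400 419/120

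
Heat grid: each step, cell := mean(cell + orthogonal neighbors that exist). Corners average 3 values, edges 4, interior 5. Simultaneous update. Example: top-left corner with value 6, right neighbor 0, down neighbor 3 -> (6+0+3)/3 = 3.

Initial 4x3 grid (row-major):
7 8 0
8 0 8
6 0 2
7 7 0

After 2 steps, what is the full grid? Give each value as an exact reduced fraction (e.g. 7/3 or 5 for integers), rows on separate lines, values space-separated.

After step 1:
  23/3 15/4 16/3
  21/4 24/5 5/2
  21/4 3 5/2
  20/3 7/2 3
After step 2:
  50/9 431/80 139/36
  689/120 193/50 227/60
  121/24 381/100 11/4
  185/36 97/24 3

Answer: 50/9 431/80 139/36
689/120 193/50 227/60
121/24 381/100 11/4
185/36 97/24 3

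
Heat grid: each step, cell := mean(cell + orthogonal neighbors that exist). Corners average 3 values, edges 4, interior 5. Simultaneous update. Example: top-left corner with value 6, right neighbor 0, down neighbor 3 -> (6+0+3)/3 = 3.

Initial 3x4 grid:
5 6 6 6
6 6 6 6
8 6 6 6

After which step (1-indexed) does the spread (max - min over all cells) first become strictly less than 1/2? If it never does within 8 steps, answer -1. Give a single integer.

Step 1: max=20/3, min=17/3, spread=1
Step 2: max=233/36, min=281/48, spread=89/144
Step 3: max=2723/432, min=8561/1440, spread=1547/4320
  -> spread < 1/2 first at step 3
Step 4: max=161587/25920, min=1721/288, spread=6697/25920
Step 5: max=9611849/1555200, min=86233/14400, spread=59737/311040
Step 6: max=573912211/93312000, min=7775123/1296000, spread=2820671/18662400
Step 7: max=34308369089/5598720000, min=233750581/38880000, spread=25931417/223948800
Step 8: max=2053544582851/335923200000, min=780461003/129600000, spread=1223586523/13436928000

Answer: 3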